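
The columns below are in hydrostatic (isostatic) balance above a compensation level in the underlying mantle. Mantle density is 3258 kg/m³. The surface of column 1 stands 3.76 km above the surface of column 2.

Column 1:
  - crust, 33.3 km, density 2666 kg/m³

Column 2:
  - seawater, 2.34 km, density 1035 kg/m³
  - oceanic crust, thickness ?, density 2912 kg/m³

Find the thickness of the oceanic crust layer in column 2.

6.54 km

Take the compensation level at the base of the deeper column (depth z_c below the surface of column 1) and equate Σ ρ_i t_i down to z_c; mantle fills any gap and the z_c terms cancel.
Column 1: 33.3×2666 + (z_c − 33.3)×3258
Column 2: 3.76×0 + 2.34×1035 + x×2912 + (z_c − 3.76 − 2.34 − x)×3258
The z_c×3258 term appears on both sides and cancels. Collect the known terms of each column as K = Σ(ρt)_known − 3258 × (depth of known layers): K_1 = 88777.8 − 3258×33.3 = −19713.6; K_2 = 2421.9 − 3258×(3.76 + 2.34) = −17451.9.
Balance: K_1 = K_2 − x×(3258 − 2912), so x = (K_2 − K_1)/(3258 − 2912) = 2261.7/346 = 6.54 km.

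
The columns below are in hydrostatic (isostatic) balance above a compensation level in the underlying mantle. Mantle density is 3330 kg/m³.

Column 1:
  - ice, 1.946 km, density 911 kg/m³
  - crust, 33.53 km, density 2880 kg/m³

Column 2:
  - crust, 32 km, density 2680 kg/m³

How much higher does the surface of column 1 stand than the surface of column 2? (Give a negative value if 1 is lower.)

−0.302 km

For any compensation level in the mantle, the mantle terms cancel and isostasy reduces to e = (Σt_1 − Σt_2) − (Σ(ρt)_1 − Σ(ρt)_2) / ρ_m.
Σt_1 = 35.476 km; Σt_2 = 32 km; Σ(ρt)_1 = 98339.206; Σ(ρt)_2 = 85760 (in km·kg/m³).
e = (35.476 − 32) − (98339.206 − 85760) / 3330 = −0.302 km.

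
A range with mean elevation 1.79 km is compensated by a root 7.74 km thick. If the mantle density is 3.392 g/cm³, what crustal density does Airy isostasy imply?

ρ_c h = (ρ_m − ρ_c) r → ρ_c (h + r) = ρ_m r → ρ_c = ρ_m r / (h + r).
ρ_c = 3.392 × 7.74 km / (1.79 km + 7.74 km) = 2.75 g/cm³.

2.75 g/cm³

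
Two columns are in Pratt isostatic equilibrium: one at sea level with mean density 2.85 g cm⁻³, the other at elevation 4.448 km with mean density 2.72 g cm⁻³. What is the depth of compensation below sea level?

93.1 km

ρ_ref D = ρ (D + h) → D (ρ_ref − ρ) = ρ h.
D = ρ h/(ρ_ref − ρ) = 2.72 × 4.448 km/(2.85 − 2.72) = 93.1 km.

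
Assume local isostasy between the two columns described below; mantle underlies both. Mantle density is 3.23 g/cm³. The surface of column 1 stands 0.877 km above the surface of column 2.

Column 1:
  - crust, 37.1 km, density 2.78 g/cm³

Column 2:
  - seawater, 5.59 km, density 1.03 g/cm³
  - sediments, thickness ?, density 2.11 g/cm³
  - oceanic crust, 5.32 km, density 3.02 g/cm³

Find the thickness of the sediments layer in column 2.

0.399 km

Take the compensation level at the base of the deeper column (depth z_c below the surface of column 1) and equate Σ ρ_i t_i down to z_c; mantle fills any gap and the z_c terms cancel.
Column 1: 37.1×2.78 + (z_c − 37.1)×3.23
Column 2: 0.877×0 + 5.59×1.03 + x×2.11 + 5.32×3.02 + (z_c − 0.877 − 10.91 − x)×3.23
The z_c×3.23 term appears on both sides and cancels. Collect the known terms of each column as K = Σ(ρt)_known − 3.23 × (depth of known layers): K_1 = 103.138 − 3.23×37.1 = −16.695; K_2 = 21.8241 − 3.23×(0.877 + 10.91) = −16.24791.
Balance: K_1 = K_2 − x×(3.23 − 2.11), so x = (K_2 − K_1)/(3.23 − 2.11) = 0.44709/1.12 = 0.399 km.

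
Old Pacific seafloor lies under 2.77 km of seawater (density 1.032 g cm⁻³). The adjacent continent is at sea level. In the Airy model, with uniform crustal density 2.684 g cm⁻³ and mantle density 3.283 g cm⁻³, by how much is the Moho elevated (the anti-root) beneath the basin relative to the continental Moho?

7.64 km

By Archimedes' principle applied to the lithosphere: replacing crust with seawater at the top is compensated by replacing crust with mantle at the base: d (ρ_c − ρ_w) = a (ρ_m − ρ_c).
a = d (ρ_c − ρ_w)/(ρ_m − ρ_c) = 2.77 km × 1.652/0.599 = 7.64 km.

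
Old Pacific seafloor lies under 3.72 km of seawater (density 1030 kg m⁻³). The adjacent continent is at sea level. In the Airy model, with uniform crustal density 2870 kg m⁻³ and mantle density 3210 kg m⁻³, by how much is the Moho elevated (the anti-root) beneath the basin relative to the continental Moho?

20.1 km

For local isostatic compensation: replacing crust with seawater at the top is compensated by replacing crust with mantle at the base: d (ρ_c − ρ_w) = a (ρ_m − ρ_c).
a = d (ρ_c − ρ_w)/(ρ_m − ρ_c) = 3.72 km × 1840/340 = 20.1 km.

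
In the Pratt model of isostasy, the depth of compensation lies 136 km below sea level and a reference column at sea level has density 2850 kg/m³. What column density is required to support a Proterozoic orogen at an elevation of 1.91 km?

Pratt balance: ρ_ref D = ρ (D + h).
ρ = ρ_ref D/(D + h) = 2850 × 136 km/(136 km + 1.91 km) = 2810 kg/m³.

2810 kg/m³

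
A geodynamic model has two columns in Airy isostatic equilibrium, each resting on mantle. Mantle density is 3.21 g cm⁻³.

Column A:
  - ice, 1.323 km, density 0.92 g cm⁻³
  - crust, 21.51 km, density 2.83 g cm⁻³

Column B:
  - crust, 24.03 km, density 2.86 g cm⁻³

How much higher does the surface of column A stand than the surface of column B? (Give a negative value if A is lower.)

For any compensation level in the mantle, the mantle terms cancel and isostasy reduces to e = (Σt_A − Σt_B) − (Σ(ρt)_A − Σ(ρt)_B) / ρ_m.
Σt_A = 22.833 km; Σt_B = 24.03 km; Σ(ρt)_A = 62.09046; Σ(ρt)_B = 68.7258 (in km·g cm⁻³).
e = (22.833 − 24.03) − (62.09046 − 68.7258) / 3.21 = 0.87 km.

0.87 km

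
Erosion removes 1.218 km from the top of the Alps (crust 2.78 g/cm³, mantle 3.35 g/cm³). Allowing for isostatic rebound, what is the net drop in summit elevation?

Rebound u = e ρ_c/ρ_m = 1.218 km × 2.78/3.35 = 1.011 km.
Net surface drop = e − u = 1.218 km − 1.011 km = e (ρ_m − ρ_c)/ρ_m = 0.207 km.

0.207 km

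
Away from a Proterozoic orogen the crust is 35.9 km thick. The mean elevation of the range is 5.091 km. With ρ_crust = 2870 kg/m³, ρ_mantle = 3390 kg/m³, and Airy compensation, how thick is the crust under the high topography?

69.1 km

Root depth r = h ρ_c / (ρ_m − ρ_c) = 5.091 km × 2870 / 520 = 28.1 km.
Total thickness = T + h + r = 35.9 km + 5.091 km + 28.1 km = 69.1 km.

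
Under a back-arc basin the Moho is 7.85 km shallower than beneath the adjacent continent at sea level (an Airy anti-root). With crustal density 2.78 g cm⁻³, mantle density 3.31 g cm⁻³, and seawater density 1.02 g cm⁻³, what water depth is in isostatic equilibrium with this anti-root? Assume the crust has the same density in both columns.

Replacing a thickness d of crust by seawater at the top must be balanced by replacing crust with mantle at the base: d (ρ_c − ρ_w) = a (ρ_m − ρ_c).
d = a (ρ_m − ρ_c)/(ρ_c − ρ_w) = 7.85 km × 0.53/1.76 = 2.36 km.

2.36 km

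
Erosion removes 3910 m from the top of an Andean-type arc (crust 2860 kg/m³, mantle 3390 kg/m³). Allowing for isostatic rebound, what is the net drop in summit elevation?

611 m

Rebound u = e ρ_c/ρ_m = 3910 m × 2860/3390 = 3299 m.
Net surface drop = e − u = 3910 m − 3299 m = e (ρ_m − ρ_c)/ρ_m = 611 m.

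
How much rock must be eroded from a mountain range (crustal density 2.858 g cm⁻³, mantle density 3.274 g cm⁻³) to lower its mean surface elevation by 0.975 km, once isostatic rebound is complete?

7.67 km

Net drop Δ = e − u = e − e ρ_c/ρ_m = e (ρ_m − ρ_c)/ρ_m.
e = Δ ρ_m/(ρ_m − ρ_c) = 0.975 km × 3.274/0.416 = 7.67 km.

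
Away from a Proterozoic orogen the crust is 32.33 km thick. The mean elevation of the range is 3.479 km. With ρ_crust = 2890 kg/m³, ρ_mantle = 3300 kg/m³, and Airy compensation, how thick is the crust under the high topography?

Root depth r = h ρ_c / (ρ_m − ρ_c) = 3.479 km × 2890 / 410 = 24.52 km.
Total thickness = T + h + r = 32.33 km + 3.479 km + 24.52 km = 60.3 km.

60.3 km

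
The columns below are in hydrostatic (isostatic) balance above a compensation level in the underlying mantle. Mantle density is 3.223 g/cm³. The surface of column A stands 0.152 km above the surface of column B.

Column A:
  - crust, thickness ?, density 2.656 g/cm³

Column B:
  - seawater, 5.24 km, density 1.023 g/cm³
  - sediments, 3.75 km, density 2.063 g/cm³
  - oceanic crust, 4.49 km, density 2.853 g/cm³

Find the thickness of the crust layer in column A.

Take the compensation level at the base of the deeper column (depth z_c below the surface of column A) and equate Σ ρ_i t_i down to z_c; mantle fills any gap and the z_c terms cancel.
Column A: x×2.656 + (z_c − 0 − x)×3.223
Column B: 0.152×0 + 5.24×1.023 + 3.75×2.063 + 4.49×2.853 + (z_c − 0.152 − 13.48)×3.223
The z_c×3.223 term appears on both sides and cancels. Collect the known terms of each column as K = Σ(ρt)_known − 3.223 × (depth of known layers): K_A = 0 − 3.223×0 = 0; K_B = 25.90674 − 3.223×(0.152 + 13.48) = −18.029196.
Balance: K_A − x×(3.223 − 2.656) = K_B, so x = (K_A − K_B)/(3.223 − 2.656) = 18.0292/0.567 = 31.8 km.

31.8 km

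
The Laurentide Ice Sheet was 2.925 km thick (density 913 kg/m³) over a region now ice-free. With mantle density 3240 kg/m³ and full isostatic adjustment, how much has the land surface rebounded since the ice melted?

0.824 km

Removing the load lets mantle flow back in; uplift u satisfies ρ_ice t = ρ_m u.
u = t ρ_ice/ρ_m = 2.925 km × 913/3240 = 0.824 km.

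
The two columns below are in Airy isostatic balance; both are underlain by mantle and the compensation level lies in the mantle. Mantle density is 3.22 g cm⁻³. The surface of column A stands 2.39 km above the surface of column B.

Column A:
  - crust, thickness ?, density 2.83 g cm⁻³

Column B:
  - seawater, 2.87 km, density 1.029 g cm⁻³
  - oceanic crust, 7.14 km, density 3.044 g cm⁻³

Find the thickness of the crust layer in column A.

Take the compensation level at the base of the deeper column (depth z_c below the surface of column A) and equate Σ ρ_i t_i down to z_c; mantle fills any gap and the z_c terms cancel.
Column A: x×2.83 + (z_c − 0 − x)×3.22
Column B: 2.39×0 + 2.87×1.029 + 7.14×3.044 + (z_c − 2.39 − 10.01)×3.22
The z_c×3.22 term appears on both sides and cancels. Collect the known terms of each column as K = Σ(ρt)_known − 3.22 × (depth of known layers): K_A = 0 − 3.22×0 = 0; K_B = 24.68739 − 3.22×(2.39 + 10.01) = −15.24061.
Balance: K_A − x×(3.22 − 2.83) = K_B, so x = (K_A − K_B)/(3.22 − 2.83) = 15.2406/0.39 = 39.1 km.

39.1 km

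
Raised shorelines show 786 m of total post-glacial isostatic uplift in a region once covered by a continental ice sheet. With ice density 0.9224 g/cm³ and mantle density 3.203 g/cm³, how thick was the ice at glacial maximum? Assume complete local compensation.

u = t ρ_ice/ρ_m → t = u ρ_m/ρ_ice = 786 m × 3.203/0.9224 = 2730 m.

2730 m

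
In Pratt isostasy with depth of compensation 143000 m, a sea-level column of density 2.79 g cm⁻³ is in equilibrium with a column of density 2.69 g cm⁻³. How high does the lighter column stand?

5320 m

ρ_ref D = ρ (D + h) → h = D (ρ_ref − ρ)/ρ.
h = 143000 m × (2.79 − 2.69)/2.69 = 5320 m.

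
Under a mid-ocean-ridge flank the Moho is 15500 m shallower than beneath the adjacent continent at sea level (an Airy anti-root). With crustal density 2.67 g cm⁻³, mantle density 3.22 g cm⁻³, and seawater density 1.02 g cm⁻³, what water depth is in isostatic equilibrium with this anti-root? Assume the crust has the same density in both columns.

5170 m

Replacing a thickness d of crust by seawater at the top must be balanced by replacing crust with mantle at the base: d (ρ_c − ρ_w) = a (ρ_m − ρ_c).
d = a (ρ_m − ρ_c)/(ρ_c − ρ_w) = 15500 m × 0.55/1.65 = 5170 m.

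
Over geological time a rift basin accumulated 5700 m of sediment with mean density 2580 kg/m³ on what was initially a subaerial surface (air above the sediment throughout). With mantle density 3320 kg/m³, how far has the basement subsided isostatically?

Subaerial load: s = t ρ_sed / ρ_m = 5700 m × 2580/3320 = 4430 m.

4430 m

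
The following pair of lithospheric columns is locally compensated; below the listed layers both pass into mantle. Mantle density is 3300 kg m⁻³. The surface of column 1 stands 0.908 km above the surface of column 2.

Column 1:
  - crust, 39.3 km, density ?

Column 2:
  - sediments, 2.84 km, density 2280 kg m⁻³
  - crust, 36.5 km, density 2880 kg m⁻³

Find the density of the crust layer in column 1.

Take the compensation level at the base of the deeper column (depth z_c below the surface of column 1) and equate Σ ρ_i t_i down to z_c; mantle fills any gap and the z_c terms cancel.
Column 1: 39.3×ρ + (z_c − 39.3)×3300
Column 2: 0.908×0 + 2.84×2280 + 36.5×2880 + (z_c − 0.908 − 39.34)×3300
The z_c×3300 term appears on both sides and cancels. Collect the known terms of each column as K = Σ(ρt)_known − 3300 × (depth of known layers): K_1 = 0 − 3300×39.3 = −129690; K_2 = 111595.2 − 3300×(0.908 + 39.34) = −21223.2.
Balance: K_1 + 39.3×ρ = K_2, so ρ = (K_2 − K_1)/39.3 = 108467/39.3 = 2760 kg m⁻³.

2760 kg m⁻³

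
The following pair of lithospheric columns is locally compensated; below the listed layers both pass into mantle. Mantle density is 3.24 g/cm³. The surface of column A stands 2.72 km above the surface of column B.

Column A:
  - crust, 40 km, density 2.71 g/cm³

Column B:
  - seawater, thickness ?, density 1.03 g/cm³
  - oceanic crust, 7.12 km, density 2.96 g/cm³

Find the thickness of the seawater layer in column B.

4.7 km

Take the compensation level at the base of the deeper column (depth z_c below the surface of column A) and equate Σ ρ_i t_i down to z_c; mantle fills any gap and the z_c terms cancel.
Column A: 40×2.71 + (z_c − 40)×3.24
Column B: 2.72×0 + x×1.03 + 7.12×2.96 + (z_c − 2.72 − 7.12 − x)×3.24
The z_c×3.24 term appears on both sides and cancels. Collect the known terms of each column as K = Σ(ρt)_known − 3.24 × (depth of known layers): K_A = 108.4 − 3.24×40 = −21.2; K_B = 21.0752 − 3.24×(2.72 + 7.12) = −10.8064.
Balance: K_A = K_B − x×(3.24 − 1.03), so x = (K_B − K_A)/(3.24 − 1.03) = 10.3936/2.21 = 4.7 km.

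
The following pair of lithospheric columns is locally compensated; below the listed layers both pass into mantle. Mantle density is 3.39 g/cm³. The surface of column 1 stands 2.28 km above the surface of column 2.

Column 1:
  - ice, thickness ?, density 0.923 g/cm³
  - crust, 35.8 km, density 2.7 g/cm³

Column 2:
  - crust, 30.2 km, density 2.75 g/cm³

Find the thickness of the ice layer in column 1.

0.955 km

Take the compensation level at the base of the deeper column (depth z_c below the surface of column 1) and equate Σ ρ_i t_i down to z_c; mantle fills any gap and the z_c terms cancel.
Column 1: x×0.923 + 35.8×2.7 + (z_c − 35.8 − x)×3.39
Column 2: 2.28×0 + 30.2×2.75 + (z_c − 2.28 − 30.2)×3.39
The z_c×3.39 term appears on both sides and cancels. Collect the known terms of each column as K = Σ(ρt)_known − 3.39 × (depth of known layers): K_1 = 96.66 − 3.39×35.8 = −24.702; K_2 = 83.05 − 3.39×(2.28 + 30.2) = −27.0572.
Balance: K_1 − x×(3.39 − 0.923) = K_2, so x = (K_1 − K_2)/(3.39 − 0.923) = 2.3552/2.467 = 0.955 km.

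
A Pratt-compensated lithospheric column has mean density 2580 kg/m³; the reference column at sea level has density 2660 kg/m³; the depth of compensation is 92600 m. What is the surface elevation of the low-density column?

2870 m

ρ_ref D = ρ (D + h) → h = D (ρ_ref − ρ)/ρ.
h = 92600 m × (2660 − 2580)/2580 = 2870 m.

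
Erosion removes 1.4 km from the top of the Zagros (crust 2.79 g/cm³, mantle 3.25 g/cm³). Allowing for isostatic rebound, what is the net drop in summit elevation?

Rebound u = e ρ_c/ρ_m = 1.4 km × 2.79/3.25 = 1.202 km.
Net surface drop = e − u = 1.4 km − 1.202 km = e (ρ_m − ρ_c)/ρ_m = 0.198 km.

0.198 km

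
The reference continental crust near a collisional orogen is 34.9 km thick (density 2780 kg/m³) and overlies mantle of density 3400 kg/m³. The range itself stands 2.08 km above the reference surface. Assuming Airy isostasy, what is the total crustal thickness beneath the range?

46.3 km

Root depth r = h ρ_c / (ρ_m − ρ_c) = 2.08 km × 2780 / 620 = 9.326 km.
Total thickness = T + h + r = 34.9 km + 2.08 km + 9.326 km = 46.3 km.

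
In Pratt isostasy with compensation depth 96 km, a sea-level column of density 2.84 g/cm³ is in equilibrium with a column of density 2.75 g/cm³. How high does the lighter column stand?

3.14 km

ρ_ref D = ρ (D + h) → h = D (ρ_ref − ρ)/ρ.
h = 96 km × (2.84 − 2.75)/2.75 = 3.14 km.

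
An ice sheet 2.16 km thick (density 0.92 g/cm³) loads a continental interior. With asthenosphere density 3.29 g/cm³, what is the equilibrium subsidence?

0.604 km

Equating mass per unit area of the two columns: the ice load ρ_ice t is balanced by mantle displaced below, ρ_m s.
s = t ρ_ice / ρ_m = 2.16 km × 0.92/3.29 = 0.604 km.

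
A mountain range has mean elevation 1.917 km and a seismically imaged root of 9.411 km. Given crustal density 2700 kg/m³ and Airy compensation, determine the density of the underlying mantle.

3250 kg/m³

Airy balance: ρ_c h = (ρ_m − ρ_c) r → ρ_m = ρ_c (1 + h/r).
ρ_m = 2700 × (1 + 1.917 km/9.411 km) = 3250 kg/m³.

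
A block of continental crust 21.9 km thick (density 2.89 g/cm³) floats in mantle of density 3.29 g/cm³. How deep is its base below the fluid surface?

19.2 km

Draft d = t ρ_obj/ρ_fluid = 21.9 km × 2.89/3.29 = 19.2 km.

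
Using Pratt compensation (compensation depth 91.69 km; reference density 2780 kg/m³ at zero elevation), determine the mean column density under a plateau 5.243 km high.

2630 kg/m³

Pratt balance: ρ_ref D = ρ (D + h).
ρ = ρ_ref D/(D + h) = 2780 × 91.69 km/(91.69 km + 5.243 km) = 2630 kg/m³.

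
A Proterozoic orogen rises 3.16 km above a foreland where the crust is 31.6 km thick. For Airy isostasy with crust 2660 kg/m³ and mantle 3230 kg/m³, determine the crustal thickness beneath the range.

49.5 km

Root depth r = h ρ_c / (ρ_m − ρ_c) = 3.16 km × 2660 / 570 = 14.75 km.
Total thickness = T + h + r = 31.6 km + 3.16 km + 14.75 km = 49.5 km.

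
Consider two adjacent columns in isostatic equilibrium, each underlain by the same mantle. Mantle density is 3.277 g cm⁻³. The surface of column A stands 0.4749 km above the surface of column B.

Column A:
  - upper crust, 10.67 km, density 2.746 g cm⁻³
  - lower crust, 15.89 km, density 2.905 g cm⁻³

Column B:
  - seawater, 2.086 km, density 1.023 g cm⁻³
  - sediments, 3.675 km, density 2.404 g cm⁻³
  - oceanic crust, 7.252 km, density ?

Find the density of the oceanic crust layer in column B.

2.99 g cm⁻³

Take the compensation level at the base of the deeper column (depth z_c below the surface of column A) and equate Σ ρ_i t_i down to z_c; mantle fills any gap and the z_c terms cancel.
Column A: 10.67×2.746 + 15.89×2.905 + (z_c − 26.56)×3.277
Column B: 0.4749×0 + 2.086×1.023 + 3.675×2.404 + 7.252×ρ + (z_c − 0.4749 − 13.013)×3.277
The z_c×3.277 term appears on both sides and cancels. Collect the known terms of each column as K = Σ(ρt)_known − 3.277 × (depth of known layers): K_A = 75.46027 − 3.277×26.56 = −11.57685; K_B = 10.968678 − 3.277×(0.4749 + 13.013) = −33.2311703.
Balance: K_A = K_B + 7.252×ρ, so ρ = (K_A − K_B)/7.252 = 21.6543/7.252 = 2.99 g cm⁻³.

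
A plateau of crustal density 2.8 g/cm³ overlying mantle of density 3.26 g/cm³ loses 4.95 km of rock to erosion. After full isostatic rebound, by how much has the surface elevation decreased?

0.698 km

Rebound u = e ρ_c/ρ_m = 4.95 km × 2.8/3.26 = 4.252 km.
Net surface drop = e − u = 4.95 km − 4.252 km = e (ρ_m − ρ_c)/ρ_m = 0.698 km.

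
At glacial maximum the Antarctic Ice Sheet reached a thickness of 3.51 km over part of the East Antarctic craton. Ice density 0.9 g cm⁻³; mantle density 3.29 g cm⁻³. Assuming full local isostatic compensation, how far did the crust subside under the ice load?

Balancing pressure at the compensation depth: the ice load ρ_ice t is balanced by mantle displaced below, ρ_m s.
s = t ρ_ice / ρ_m = 3.51 km × 0.9/3.29 = 0.96 km.

0.96 km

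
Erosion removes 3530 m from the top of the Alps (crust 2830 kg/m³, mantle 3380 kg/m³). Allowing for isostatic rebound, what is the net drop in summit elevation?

574 m

Rebound u = e ρ_c/ρ_m = 3530 m × 2830/3380 = 2956 m.
Net surface drop = e − u = 3530 m − 2956 m = e (ρ_m − ρ_c)/ρ_m = 574 m.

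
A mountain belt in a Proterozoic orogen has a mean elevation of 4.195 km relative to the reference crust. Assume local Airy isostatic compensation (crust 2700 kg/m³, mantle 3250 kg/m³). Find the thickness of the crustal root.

20.6 km

For local isostatic compensation: the weight of the topography is balanced by the buoyancy of the root, ρ_c h = (ρ_m − ρ_c) r.
r = h · ρ_c / (ρ_m − ρ_c) = 4.195 km × 2700 / (3250 − 2700) = 20.6 km.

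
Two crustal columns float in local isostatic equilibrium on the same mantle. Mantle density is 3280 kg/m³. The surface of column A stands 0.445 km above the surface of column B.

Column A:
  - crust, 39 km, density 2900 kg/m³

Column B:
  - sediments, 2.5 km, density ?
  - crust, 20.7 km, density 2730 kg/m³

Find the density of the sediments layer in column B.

Take the compensation level at the base of the deeper column (depth z_c below the surface of column A) and equate Σ ρ_i t_i down to z_c; mantle fills any gap and the z_c terms cancel.
Column A: 39×2900 + (z_c − 39)×3280
Column B: 0.445×0 + 2.5×ρ + 20.7×2730 + (z_c − 0.445 − 23.2)×3280
The z_c×3280 term appears on both sides and cancels. Collect the known terms of each column as K = Σ(ρt)_known − 3280 × (depth of known layers): K_A = 113100 − 3280×39 = −14820; K_B = 56511 − 3280×(0.445 + 23.2) = −21044.6.
Balance: K_A = K_B + 2.5×ρ, so ρ = (K_A − K_B)/2.5 = 6224.6/2.5 = 2490 kg/m³.

2490 kg/m³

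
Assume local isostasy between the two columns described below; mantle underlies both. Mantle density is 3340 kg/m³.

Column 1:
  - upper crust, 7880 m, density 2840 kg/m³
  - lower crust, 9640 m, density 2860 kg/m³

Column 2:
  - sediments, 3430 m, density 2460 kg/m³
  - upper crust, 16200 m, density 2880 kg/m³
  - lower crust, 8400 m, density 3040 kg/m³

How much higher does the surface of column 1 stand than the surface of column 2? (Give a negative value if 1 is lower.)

−1320 m

For any compensation level in the mantle, the mantle terms cancel and isostasy reduces to e = (Σt_1 − Σt_2) − (Σ(ρt)_1 − Σ(ρt)_2) / ρ_m.
Σt_1 = 17520 m; Σt_2 = 28030 m; Σ(ρt)_1 = 49949600; Σ(ρt)_2 = 80629800 (in m·kg/m³).
e = (17520 − 28030) − (49949600 − 80629800) / 3340 = −1320 m.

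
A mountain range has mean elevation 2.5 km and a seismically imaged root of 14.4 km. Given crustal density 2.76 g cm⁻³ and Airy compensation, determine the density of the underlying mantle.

3.24 g cm⁻³

Airy balance: ρ_c h = (ρ_m − ρ_c) r → ρ_m = ρ_c (1 + h/r).
ρ_m = 2.76 × (1 + 2.5 km/14.4 km) = 3.24 g cm⁻³.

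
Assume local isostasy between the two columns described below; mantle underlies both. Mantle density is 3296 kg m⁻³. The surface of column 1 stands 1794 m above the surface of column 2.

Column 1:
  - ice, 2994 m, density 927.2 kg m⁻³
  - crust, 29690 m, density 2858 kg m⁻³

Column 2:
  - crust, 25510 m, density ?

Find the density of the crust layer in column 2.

2740 kg m⁻³

Take the compensation level at the base of the deeper column (depth z_c below the surface of column 1) and equate Σ ρ_i t_i down to z_c; mantle fills any gap and the z_c terms cancel.
Column 1: 2994×927.2 + 29690×2858 + (z_c − 32684)×3296
Column 2: 1794×0 + 25510×ρ + (z_c − 1794 − 25510)×3296
The z_c×3296 term appears on both sides and cancels. Collect the known terms of each column as K = Σ(ρt)_known − 3296 × (depth of known layers): K_1 = 87630056.8 − 3296×32684 = −20096407.2; K_2 = 0 − 3296×(1794 + 25510) = −89993984.
Balance: K_1 = K_2 + 25510×ρ, so ρ = (K_1 − K_2)/25510 = 69897600/25510 = 2740 kg m⁻³.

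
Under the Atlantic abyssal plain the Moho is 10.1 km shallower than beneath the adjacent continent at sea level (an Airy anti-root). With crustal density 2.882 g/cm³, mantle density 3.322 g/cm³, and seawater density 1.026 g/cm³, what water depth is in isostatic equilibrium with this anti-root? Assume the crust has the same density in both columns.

Replacing a thickness d of crust by seawater at the top must be balanced by replacing crust with mantle at the base: d (ρ_c − ρ_w) = a (ρ_m − ρ_c).
d = a (ρ_m − ρ_c)/(ρ_c − ρ_w) = 10.1 km × 0.44/1.856 = 2.39 km.

2.39 km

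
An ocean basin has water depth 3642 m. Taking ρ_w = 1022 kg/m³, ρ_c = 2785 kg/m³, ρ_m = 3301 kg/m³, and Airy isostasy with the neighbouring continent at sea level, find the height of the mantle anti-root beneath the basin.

12400 m

Isostatic balance requires: replacing crust with seawater at the top is compensated by replacing crust with mantle at the base: d (ρ_c − ρ_w) = a (ρ_m − ρ_c).
a = d (ρ_c − ρ_w)/(ρ_m − ρ_c) = 3642 m × 1763/516 = 12400 m.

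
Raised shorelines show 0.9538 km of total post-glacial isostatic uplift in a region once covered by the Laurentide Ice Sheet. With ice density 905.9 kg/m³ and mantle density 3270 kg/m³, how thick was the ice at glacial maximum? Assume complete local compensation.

3.44 km

u = t ρ_ice/ρ_m → t = u ρ_m/ρ_ice = 0.9538 km × 3270/905.9 = 3.44 km.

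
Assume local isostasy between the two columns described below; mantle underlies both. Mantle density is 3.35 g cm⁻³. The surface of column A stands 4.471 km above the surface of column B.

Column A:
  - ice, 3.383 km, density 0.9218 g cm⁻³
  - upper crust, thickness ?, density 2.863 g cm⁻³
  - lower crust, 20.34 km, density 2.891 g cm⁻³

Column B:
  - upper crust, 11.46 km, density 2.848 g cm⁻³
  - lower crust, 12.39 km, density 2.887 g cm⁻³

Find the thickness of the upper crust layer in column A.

18.3 km

Take the compensation level at the base of the deeper column (depth z_c below the surface of column A) and equate Σ ρ_i t_i down to z_c; mantle fills any gap and the z_c terms cancel.
Column A: 3.383×0.9218 + x×2.863 + 20.34×2.891 + (z_c − 23.723 − x)×3.35
Column B: 4.471×0 + 11.46×2.848 + 12.39×2.887 + (z_c − 4.471 − 23.85)×3.35
The z_c×3.35 term appears on both sides and cancels. Collect the known terms of each column as K = Σ(ρt)_known − 3.35 × (depth of known layers): K_A = 61.9213894 − 3.35×23.723 = −17.5506606; K_B = 68.40801 − 3.35×(4.471 + 23.85) = −26.46734.
Balance: K_A − x×(3.35 − 2.863) = K_B, so x = (K_A − K_B)/(3.35 − 2.863) = 8.91668/0.487 = 18.3 km.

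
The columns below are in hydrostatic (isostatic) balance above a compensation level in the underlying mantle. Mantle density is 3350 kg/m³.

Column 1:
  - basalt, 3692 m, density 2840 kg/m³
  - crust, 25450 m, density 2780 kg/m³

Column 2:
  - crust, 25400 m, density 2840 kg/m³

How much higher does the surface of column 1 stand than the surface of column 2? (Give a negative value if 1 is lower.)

For any compensation level in the mantle, the mantle terms cancel and isostasy reduces to e = (Σt_1 − Σt_2) − (Σ(ρt)_1 − Σ(ρt)_2) / ρ_m.
Σt_1 = 29142 m; Σt_2 = 25400 m; Σ(ρt)_1 = 81236280; Σ(ρt)_2 = 72136000 (in m·kg/m³).
e = (29142 − 25400) − (81236280 − 72136000) / 3350 = 1030 m.

1030 m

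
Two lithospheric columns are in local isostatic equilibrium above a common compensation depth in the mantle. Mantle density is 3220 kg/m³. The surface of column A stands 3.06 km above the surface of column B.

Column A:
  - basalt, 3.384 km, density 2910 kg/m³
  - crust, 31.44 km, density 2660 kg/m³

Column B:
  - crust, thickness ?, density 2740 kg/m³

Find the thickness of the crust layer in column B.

Take the compensation level at the base of the deeper column (depth z_c below the surface of column A) and equate Σ ρ_i t_i down to z_c; mantle fills any gap and the z_c terms cancel.
Column A: 3.384×2910 + 31.44×2660 + (z_c − 34.824)×3220
Column B: 3.06×0 + x×2740 + (z_c − 3.06 − 0 − x)×3220
The z_c×3220 term appears on both sides and cancels. Collect the known terms of each column as K = Σ(ρt)_known − 3220 × (depth of known layers): K_A = 93477.84 − 3220×34.824 = −18655.44; K_B = 0 − 3220×(3.06 + 0) = −9853.2.
Balance: K_A = K_B − x×(3220 − 2740), so x = (K_B − K_A)/(3220 − 2740) = 8802.24/480 = 18.3 km.

18.3 km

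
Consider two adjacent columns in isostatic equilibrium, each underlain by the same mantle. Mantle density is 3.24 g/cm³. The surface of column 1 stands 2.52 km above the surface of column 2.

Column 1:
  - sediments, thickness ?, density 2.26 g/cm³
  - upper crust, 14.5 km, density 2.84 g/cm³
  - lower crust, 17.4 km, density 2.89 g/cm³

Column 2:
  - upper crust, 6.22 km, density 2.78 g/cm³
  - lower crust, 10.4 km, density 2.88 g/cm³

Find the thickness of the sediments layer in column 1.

2.94 km

Take the compensation level at the base of the deeper column (depth z_c below the surface of column 1) and equate Σ ρ_i t_i down to z_c; mantle fills any gap and the z_c terms cancel.
Column 1: x×2.26 + 14.5×2.84 + 17.4×2.89 + (z_c − 31.9 − x)×3.24
Column 2: 2.52×0 + 6.22×2.78 + 10.4×2.88 + (z_c − 2.52 − 16.62)×3.24
The z_c×3.24 term appears on both sides and cancels. Collect the known terms of each column as K = Σ(ρt)_known − 3.24 × (depth of known layers): K_1 = 91.466 − 3.24×31.9 = −11.89; K_2 = 47.2436 − 3.24×(2.52 + 16.62) = −14.77.
Balance: K_1 − x×(3.24 − 2.26) = K_2, so x = (K_1 − K_2)/(3.24 − 2.26) = 2.88/0.98 = 2.94 km.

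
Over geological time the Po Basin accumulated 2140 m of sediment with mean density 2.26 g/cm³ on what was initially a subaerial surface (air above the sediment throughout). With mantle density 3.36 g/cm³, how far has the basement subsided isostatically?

Subaerial load: s = t ρ_sed / ρ_m = 2140 m × 2.26/3.36 = 1440 m.

1440 m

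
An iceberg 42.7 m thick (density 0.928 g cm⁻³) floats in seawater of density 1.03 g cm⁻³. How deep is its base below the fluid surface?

38.5 m

Draft d = t ρ_obj/ρ_fluid = 42.7 m × 0.928/1.03 = 38.5 m.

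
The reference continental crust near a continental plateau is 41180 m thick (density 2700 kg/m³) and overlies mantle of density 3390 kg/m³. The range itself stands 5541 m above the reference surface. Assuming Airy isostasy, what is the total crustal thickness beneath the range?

Root depth r = h ρ_c / (ρ_m − ρ_c) = 5541 m × 2700 / 690 = 21680 m.
Total thickness = T + h + r = 41180 m + 5541 m + 21680 m = 68400 m.

68400 m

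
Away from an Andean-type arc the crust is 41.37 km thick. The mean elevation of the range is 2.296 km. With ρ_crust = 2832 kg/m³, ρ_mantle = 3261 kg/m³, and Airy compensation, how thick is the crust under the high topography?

Root depth r = h ρ_c / (ρ_m − ρ_c) = 2.296 km × 2832 / 429 = 15.16 km.
Total thickness = T + h + r = 41.37 km + 2.296 km + 15.16 km = 58.8 km.

58.8 km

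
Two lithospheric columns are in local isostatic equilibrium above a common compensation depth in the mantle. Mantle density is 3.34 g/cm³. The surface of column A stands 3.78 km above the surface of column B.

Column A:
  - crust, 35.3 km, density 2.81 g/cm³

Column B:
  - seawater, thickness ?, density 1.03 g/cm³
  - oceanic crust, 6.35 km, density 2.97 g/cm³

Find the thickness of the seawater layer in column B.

Take the compensation level at the base of the deeper column (depth z_c below the surface of column A) and equate Σ ρ_i t_i down to z_c; mantle fills any gap and the z_c terms cancel.
Column A: 35.3×2.81 + (z_c − 35.3)×3.34
Column B: 3.78×0 + x×1.03 + 6.35×2.97 + (z_c − 3.78 − 6.35 − x)×3.34
The z_c×3.34 term appears on both sides and cancels. Collect the known terms of each column as K = Σ(ρt)_known − 3.34 × (depth of known layers): K_A = 99.193 − 3.34×35.3 = −18.709; K_B = 18.8595 − 3.34×(3.78 + 6.35) = −14.9747.
Balance: K_A = K_B − x×(3.34 − 1.03), so x = (K_B − K_A)/(3.34 − 1.03) = 3.7343/2.31 = 1.62 km.

1.62 km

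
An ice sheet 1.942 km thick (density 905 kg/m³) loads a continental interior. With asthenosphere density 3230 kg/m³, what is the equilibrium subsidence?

0.544 km

Equating mass per unit area of the two columns: the ice load ρ_ice t is balanced by mantle displaced below, ρ_m s.
s = t ρ_ice / ρ_m = 1.942 km × 905/3230 = 0.544 km.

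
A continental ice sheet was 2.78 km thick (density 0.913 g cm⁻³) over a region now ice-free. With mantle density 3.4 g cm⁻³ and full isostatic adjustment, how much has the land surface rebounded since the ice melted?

Removing the load lets mantle flow back in; uplift u satisfies ρ_ice t = ρ_m u.
u = t ρ_ice/ρ_m = 2.78 km × 0.913/3.4 = 0.747 km.

0.747 km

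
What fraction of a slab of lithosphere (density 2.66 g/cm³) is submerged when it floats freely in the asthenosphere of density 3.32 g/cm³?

Submerged fraction = ρ_obj/ρ_fluid = 2.66/3.32 = 80.1%.

80.1%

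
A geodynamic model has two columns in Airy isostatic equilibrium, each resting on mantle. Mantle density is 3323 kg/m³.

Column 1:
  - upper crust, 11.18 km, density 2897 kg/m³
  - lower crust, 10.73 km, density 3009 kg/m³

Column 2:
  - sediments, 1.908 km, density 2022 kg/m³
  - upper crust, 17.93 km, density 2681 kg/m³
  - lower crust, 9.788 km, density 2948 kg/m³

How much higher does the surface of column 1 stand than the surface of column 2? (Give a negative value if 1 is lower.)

For any compensation level in the mantle, the mantle terms cancel and isostasy reduces to e = (Σt_1 − Σt_2) − (Σ(ρt)_1 − Σ(ρt)_2) / ρ_m.
Σt_1 = 21.91 km; Σt_2 = 29.626 km; Σ(ρt)_1 = 64675.03; Σ(ρt)_2 = 80783.33 (in km·kg/m³).
e = (21.91 − 29.626) − (64675.03 − 80783.33) / 3323 = −2.87 km.

−2.87 km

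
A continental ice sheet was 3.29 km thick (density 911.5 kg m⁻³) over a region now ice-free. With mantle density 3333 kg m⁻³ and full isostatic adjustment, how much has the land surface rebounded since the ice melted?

Removing the load lets mantle flow back in; uplift u satisfies ρ_ice t = ρ_m u.
u = t ρ_ice/ρ_m = 3.29 km × 911.5/3333 = 0.9 km.

0.9 km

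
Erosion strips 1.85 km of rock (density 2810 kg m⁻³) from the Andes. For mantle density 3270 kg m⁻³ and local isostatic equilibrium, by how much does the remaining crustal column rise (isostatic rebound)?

1.59 km

Unloading: uplift u = e ρ_c/ρ_m = 1.85 km × 2810/3270 = 1.59 km.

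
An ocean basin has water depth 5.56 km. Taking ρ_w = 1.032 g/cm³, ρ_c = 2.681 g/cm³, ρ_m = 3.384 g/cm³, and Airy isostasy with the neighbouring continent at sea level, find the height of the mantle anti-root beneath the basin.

In Airy isostatic equilibrium: replacing crust with seawater at the top is compensated by replacing crust with mantle at the base: d (ρ_c − ρ_w) = a (ρ_m − ρ_c).
a = d (ρ_c − ρ_w)/(ρ_m − ρ_c) = 5.56 km × 1.649/0.703 = 13 km.

13 km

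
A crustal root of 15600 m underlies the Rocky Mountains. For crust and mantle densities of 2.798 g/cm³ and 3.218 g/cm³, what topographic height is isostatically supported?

Equating mass per unit area of the two columns: ρ_c h = (ρ_m − ρ_c) r.
h = r (ρ_m − ρ_c) / ρ_c = 15600 m × (3.218 − 2.798) / 2.798 = 2340 m.

2340 m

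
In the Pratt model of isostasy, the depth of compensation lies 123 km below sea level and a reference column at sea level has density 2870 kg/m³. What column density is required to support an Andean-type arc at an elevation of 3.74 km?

Pratt balance: ρ_ref D = ρ (D + h).
ρ = ρ_ref D/(D + h) = 2870 × 123 km/(123 km + 3.74 km) = 2790 kg/m³.

2790 kg/m³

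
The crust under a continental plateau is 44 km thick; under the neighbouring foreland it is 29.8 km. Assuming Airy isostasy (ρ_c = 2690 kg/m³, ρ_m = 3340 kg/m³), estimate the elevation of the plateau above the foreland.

2.76 km

Excess crust Δ = 44 km − 29.8 km = 14.2 km, split between elevation h and root r with h + r = Δ.
Airy balance ρ_c h = (ρ_m − ρ_c) r gives r = h ρ_c/(ρ_m − ρ_c), so h (1 + ρ_c/(ρ_m − ρ_c)) = Δ, i.e. h = Δ (ρ_m − ρ_c)/ρ_m.
h = 14.2 km × 650/3340 = 2.76 km.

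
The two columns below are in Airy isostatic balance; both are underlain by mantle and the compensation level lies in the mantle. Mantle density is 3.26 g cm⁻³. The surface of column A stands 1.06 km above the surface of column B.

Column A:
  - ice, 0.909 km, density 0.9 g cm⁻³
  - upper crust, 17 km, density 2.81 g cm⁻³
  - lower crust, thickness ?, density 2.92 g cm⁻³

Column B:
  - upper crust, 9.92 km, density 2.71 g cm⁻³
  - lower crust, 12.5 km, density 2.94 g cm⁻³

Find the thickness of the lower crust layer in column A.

9.17 km

Take the compensation level at the base of the deeper column (depth z_c below the surface of column A) and equate Σ ρ_i t_i down to z_c; mantle fills any gap and the z_c terms cancel.
Column A: 0.909×0.9 + 17×2.81 + x×2.92 + (z_c − 17.909 − x)×3.26
Column B: 1.06×0 + 9.92×2.71 + 12.5×2.94 + (z_c − 1.06 − 22.42)×3.26
The z_c×3.26 term appears on both sides and cancels. Collect the known terms of each column as K = Σ(ρt)_known − 3.26 × (depth of known layers): K_A = 48.5881 − 3.26×17.909 = −9.79524; K_B = 63.6332 − 3.26×(1.06 + 22.42) = −12.9116.
Balance: K_A − x×(3.26 − 2.92) = K_B, so x = (K_A − K_B)/(3.26 − 2.92) = 3.11636/0.34 = 9.17 km.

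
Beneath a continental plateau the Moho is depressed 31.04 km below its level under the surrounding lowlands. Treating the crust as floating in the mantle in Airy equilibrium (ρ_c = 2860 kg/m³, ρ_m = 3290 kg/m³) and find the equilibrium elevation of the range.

By Archimedes' principle applied to the lithosphere: ρ_c h = (ρ_m − ρ_c) r.
h = r (ρ_m − ρ_c) / ρ_c = 31.04 km × (3290 − 2860) / 2860 = 4.67 km.

4.67 km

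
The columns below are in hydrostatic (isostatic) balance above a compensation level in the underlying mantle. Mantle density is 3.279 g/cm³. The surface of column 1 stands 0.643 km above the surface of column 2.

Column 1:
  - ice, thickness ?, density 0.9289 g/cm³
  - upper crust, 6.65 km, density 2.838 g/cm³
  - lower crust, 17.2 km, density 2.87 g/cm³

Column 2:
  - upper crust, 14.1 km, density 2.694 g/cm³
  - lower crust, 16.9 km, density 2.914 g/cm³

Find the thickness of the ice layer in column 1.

2.79 km

Take the compensation level at the base of the deeper column (depth z_c below the surface of column 1) and equate Σ ρ_i t_i down to z_c; mantle fills any gap and the z_c terms cancel.
Column 1: x×0.9289 + 6.65×2.838 + 17.2×2.87 + (z_c − 23.85 − x)×3.279
Column 2: 0.643×0 + 14.1×2.694 + 16.9×2.914 + (z_c − 0.643 − 31)×3.279
The z_c×3.279 term appears on both sides and cancels. Collect the known terms of each column as K = Σ(ρt)_known − 3.279 × (depth of known layers): K_1 = 68.2367 − 3.279×23.85 = −9.96745; K_2 = 87.232 − 3.279×(0.643 + 31) = −16.525397.
Balance: K_1 − x×(3.279 − 0.9289) = K_2, so x = (K_1 − K_2)/(3.279 − 0.9289) = 6.55795/2.3501 = 2.79 km.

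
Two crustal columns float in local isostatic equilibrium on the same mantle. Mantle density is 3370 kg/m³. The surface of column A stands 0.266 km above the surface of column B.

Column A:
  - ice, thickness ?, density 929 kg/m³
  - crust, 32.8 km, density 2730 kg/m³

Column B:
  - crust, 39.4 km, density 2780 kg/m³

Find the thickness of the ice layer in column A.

1.29 km

Take the compensation level at the base of the deeper column (depth z_c below the surface of column A) and equate Σ ρ_i t_i down to z_c; mantle fills any gap and the z_c terms cancel.
Column A: x×929 + 32.8×2730 + (z_c − 32.8 − x)×3370
Column B: 0.266×0 + 39.4×2780 + (z_c − 0.266 − 39.4)×3370
The z_c×3370 term appears on both sides and cancels. Collect the known terms of each column as K = Σ(ρt)_known − 3370 × (depth of known layers): K_A = 89544 − 3370×32.8 = −20992; K_B = 109532 − 3370×(0.266 + 39.4) = −24142.42.
Balance: K_A − x×(3370 − 929) = K_B, so x = (K_A − K_B)/(3370 − 929) = 3150.42/2441 = 1.29 km.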